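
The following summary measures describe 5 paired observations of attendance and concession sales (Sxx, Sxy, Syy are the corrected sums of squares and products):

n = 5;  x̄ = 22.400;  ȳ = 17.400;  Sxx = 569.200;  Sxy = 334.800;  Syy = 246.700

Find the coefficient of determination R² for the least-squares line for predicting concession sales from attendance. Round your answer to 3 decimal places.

0.798

R² = Sxy²/(Sxx·Syy) = (334.8)²/(569.2·246.7) = 0.798246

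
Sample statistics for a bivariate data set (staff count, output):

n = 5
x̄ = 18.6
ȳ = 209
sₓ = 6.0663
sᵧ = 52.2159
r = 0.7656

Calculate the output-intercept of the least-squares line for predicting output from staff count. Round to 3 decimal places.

86.427

b = r · sᵧ/sₓ = 0.7656 · 52.2159/6.0663 = 6.589930
a = ȳ − b·x̄ = 209 − 6.589930·18.6 = 86.427300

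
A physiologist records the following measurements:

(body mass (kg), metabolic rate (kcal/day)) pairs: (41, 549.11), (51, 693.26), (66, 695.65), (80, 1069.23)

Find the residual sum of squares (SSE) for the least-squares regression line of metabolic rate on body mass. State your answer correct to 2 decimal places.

n = 4, Σx = 238, Σy = 3007.25, Σxy = 189321.07, Σx² = 15038, Σy² = 2409312.9351
Sxx = Σx² − (Σx)²/n = 15038 − 14161 = 877
Sxy = Σxy − (Σx)(Σy)/n = 189321.07 − 178931.375 = 10389.695
Syy = Σy² − (Σy)²/n = 2409312.9351 − 2260888.140625 = 148424.794475
b = Sxy/Sxx = 10389.695/877 = 11.846859
SSE = Syy − b·Sxy = 148424.794475 − 11.846859·10389.695 = 25339.546820

25339.55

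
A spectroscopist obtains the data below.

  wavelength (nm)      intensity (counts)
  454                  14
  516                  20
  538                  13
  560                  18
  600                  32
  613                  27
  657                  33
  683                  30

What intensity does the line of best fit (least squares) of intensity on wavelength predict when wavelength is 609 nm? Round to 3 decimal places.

26.234

n = 8, Σx = 4621, Σy = 187, Σxy = 111672, Σx² = 2709323
Sxx = Σx² − (Σx)²/n = 2709323 − 2669205.125 = 40117.875
Sxy = Σxy − (Σx)(Σy)/n = 111672 − 108015.875 = 3656.125
b = Sxy/Sxx = 3656.125/40117.875 = 0.091135
a = ȳ − b·x̄ = 23.375 − 0.091135·577.625 = -29.266602
ŷ(609) = a + b·609 = -29.266602 + 0.091135·609 = 26.234347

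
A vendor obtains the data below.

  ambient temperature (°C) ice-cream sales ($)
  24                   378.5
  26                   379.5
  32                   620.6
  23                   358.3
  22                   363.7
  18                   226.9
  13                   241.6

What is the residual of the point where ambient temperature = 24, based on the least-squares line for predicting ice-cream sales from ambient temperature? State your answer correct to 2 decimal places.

n = 7, Σx = 158, Σy = 2569.1, Σxy = 62277.5, Σx² = 3782
Sxx = Σx² − (Σx)²/n = 3782 − 3566.285714 = 215.714286
Sxy = Σxy − (Σx)(Σy)/n = 62277.5 − 57988.257143 = 4289.242857
b = Sxy/Sxx = 4289.242857/215.714286 = 19.883907
a = ȳ − b·x̄ = 367.014286 − 19.883907·22.571429 = -81.793907
ŷ(24) = -81.793907 + 19.883907·24 = 395.419868
residual = y − ŷ = 378.5 − 395.419868 = -16.919868

-16.92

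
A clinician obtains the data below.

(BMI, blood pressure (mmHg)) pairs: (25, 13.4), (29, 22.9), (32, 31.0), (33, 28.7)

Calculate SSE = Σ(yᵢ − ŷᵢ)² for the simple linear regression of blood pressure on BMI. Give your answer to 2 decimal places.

10.29

n = 4, Σx = 119, Σy = 96, Σxy = 2938.2, Σx² = 3579, Σy² = 2488.66
Sxx = Σx² − (Σx)²/n = 3579 − 3540.25 = 38.75
Sxy = Σxy − (Σx)(Σy)/n = 2938.2 − 2856 = 82.2
Syy = Σy² − (Σy)²/n = 2488.66 − 2304 = 184.66
b = Sxy/Sxx = 82.2/38.75 = 2.121290
SSE = Syy − b·Sxy = 184.66 − 2.121290·82.2 = 10.289935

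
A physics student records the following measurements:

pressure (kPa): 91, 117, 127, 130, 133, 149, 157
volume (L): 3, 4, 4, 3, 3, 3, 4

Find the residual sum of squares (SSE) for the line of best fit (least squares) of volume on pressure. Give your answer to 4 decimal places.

n = 7, Σx = 904, Σy = 24, Σxy = 3113, Σx² = 119538, Σy² = 84
Sxx = Σx² − (Σx)²/n = 119538 − 116745.142857 = 2792.857143
Sxy = Σxy − (Σx)(Σy)/n = 3113 − 3099.428571 = 13.571429
Syy = Σy² − (Σy)²/n = 84 − 82.285714 = 1.714286
b = Sxy/Sxx = 13.571429/2792.857143 = 0.004859
SSE = Syy − b·Sxy = 1.714286 − 0.004859·13.571429 = 1.648338

1.6483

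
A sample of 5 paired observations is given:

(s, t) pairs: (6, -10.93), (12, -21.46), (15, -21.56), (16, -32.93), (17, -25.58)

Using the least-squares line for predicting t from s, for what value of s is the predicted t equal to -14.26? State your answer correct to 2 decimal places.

n = 5, Σx = 66, Σy = -112.46, Σxy = -1608.24, Σx² = 950
Sxx = Σx² − (Σx)²/n = 950 − 871.2 = 78.8
Sxy = Σxy − (Σx)(Σy)/n = -1608.24 − (-1484.472) = -123.768
b = Sxy/Sxx = -123.768/78.8 = -1.570660
a = ȳ − b·x̄ = -22.492 − (-1.570660)·13.2 = -1.759289
Set a + b·x = -14.26: x = (-14.26 − (-1.759289)) / (-1.570660) = 7.958891

7.96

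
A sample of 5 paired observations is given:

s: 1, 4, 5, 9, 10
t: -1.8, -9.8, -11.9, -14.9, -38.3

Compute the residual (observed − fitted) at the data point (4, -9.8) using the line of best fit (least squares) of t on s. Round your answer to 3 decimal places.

-0.134

n = 5, Σx = 29, Σy = -76.7, Σxy = -617.6, Σx² = 223
Sxx = Σx² − (Σx)²/n = 223 − 168.2 = 54.8
Sxy = Σxy − (Σx)(Σy)/n = -617.6 − (-444.86) = -172.74
b = Sxy/Sxx = -172.74/54.8 = -3.152190
a = ȳ − b·x̄ = -15.34 − (-3.152190)·5.8 = 2.942701
ŷ(4) = 2.942701 + (-3.152190)·4 = -9.666058
residual = y − ŷ = -9.8 − (-9.666058) = -0.133942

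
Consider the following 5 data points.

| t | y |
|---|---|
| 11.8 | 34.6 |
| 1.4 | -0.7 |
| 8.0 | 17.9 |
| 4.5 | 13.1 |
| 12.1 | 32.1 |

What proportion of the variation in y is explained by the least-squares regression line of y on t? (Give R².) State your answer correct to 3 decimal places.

n = 5, Σx = 37.8, Σy = 97, Σxy = 997.86, Σx² = 371.86, Σy² = 2720.08
Sxx = Σx² − (Σx)²/n = 371.86 − 285.768 = 86.092
Sxy = Σxy − (Σx)(Σy)/n = 997.86 − 733.32 = 264.54
Syy = Σy² − (Σy)²/n = 2720.08 − 1881.8 = 838.28
R² = Sxy²/(Sxx·Syy) = (264.54)²/(86.092·838.28) = 0.969685

0.970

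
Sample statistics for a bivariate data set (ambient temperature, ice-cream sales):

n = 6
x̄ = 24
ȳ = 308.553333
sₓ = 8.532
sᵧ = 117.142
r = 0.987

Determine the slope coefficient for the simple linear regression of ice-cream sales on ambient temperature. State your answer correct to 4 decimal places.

b = r · sᵧ/sₓ = 0.987 · 117.142/8.532 = 13.551237

13.5512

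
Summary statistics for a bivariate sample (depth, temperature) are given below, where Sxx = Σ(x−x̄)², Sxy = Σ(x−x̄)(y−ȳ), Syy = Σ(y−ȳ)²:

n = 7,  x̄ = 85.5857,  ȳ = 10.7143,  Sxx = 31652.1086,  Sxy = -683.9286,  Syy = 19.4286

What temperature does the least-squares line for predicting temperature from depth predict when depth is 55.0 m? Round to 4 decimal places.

11.3752

b = Sxy/Sxx = -683.9286/31652.1086 = -0.021608
a = ȳ − b·x̄ = 10.7143 − (-0.021608)·85.5857 = 12.563608
ŷ(55.0) = a + b·55.0 = 12.563608 + (-0.021608)·55 = 11.375186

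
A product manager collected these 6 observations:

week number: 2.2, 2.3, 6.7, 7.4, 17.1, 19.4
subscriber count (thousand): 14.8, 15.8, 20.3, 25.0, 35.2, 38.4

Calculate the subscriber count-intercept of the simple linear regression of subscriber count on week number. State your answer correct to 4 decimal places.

12.6559

n = 6, Σx = 55.1, Σy = 149.5, Σxy = 1736.79, Σx² = 778.55
Sxx = Σx² − (Σx)²/n = 778.55 − 506.001667 = 272.548333
Sxy = Σxy − (Σx)(Σy)/n = 1736.79 − 1372.908333 = 363.881667
b = Sxy/Sxx = 363.881667/272.548333 = 1.335109
a = ȳ − b·x̄ = 24.916667 − 1.335109·9.183333 = 12.655918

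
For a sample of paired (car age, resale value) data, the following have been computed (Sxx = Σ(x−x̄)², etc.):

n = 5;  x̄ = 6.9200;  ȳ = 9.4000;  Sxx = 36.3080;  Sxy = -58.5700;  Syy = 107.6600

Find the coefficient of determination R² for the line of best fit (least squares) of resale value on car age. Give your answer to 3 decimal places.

0.878

R² = Sxy²/(Sxx·Syy) = (-58.57)²/(36.308·107.66) = 0.877594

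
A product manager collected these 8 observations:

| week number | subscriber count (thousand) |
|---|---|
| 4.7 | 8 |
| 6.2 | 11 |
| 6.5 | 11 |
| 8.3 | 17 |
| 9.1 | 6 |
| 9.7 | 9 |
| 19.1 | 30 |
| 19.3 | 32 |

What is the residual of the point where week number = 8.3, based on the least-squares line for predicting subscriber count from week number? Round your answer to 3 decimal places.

4.828

n = 8, Σx = 82.9, Σy = 124, Σxy = 1650.9, Σx² = 1085.87
Sxx = Σx² − (Σx)²/n = 1085.87 − 859.05125 = 226.81875
Sxy = Σxy − (Σx)(Σy)/n = 1650.9 − 1284.95 = 365.95
b = Sxy/Sxx = 365.95/226.81875 = 1.613403
a = ȳ − b·x̄ = 15.5 − 1.613403·10.3625 = -1.218886
ŷ(8.3) = -1.218886 + 1.613403·8.3 = 12.172357
residual = y − ŷ = 17 − 12.172357 = 4.827643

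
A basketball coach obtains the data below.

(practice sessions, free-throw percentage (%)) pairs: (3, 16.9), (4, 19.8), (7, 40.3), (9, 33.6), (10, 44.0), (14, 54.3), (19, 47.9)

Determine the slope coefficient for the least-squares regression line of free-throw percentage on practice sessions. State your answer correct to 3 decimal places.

2.127

n = 7, Σx = 66, Σy = 256.8, Σxy = 2824.7, Σx² = 812
Sxx = Σx² − (Σx)²/n = 812 − 622.285714 = 189.714286
Sxy = Σxy − (Σx)(Σy)/n = 2824.7 − 2421.257143 = 403.442857
b = Sxy/Sxx = 403.442857/189.714286 = 2.126581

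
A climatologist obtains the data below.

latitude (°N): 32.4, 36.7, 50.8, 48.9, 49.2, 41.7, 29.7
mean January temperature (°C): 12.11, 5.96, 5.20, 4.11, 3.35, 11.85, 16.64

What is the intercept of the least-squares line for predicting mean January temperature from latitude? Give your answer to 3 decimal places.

28.776

n = 7, Σx = 289.4, Σy = 59.22, Σxy = 2229.408, Σx² = 12410.12
Sxx = Σx² − (Σx)²/n = 12410.12 − 11964.622857 = 445.497143
Sxy = Σxy − (Σx)(Σy)/n = 2229.408 − 2448.324 = -218.916
b = Sxy/Sxx = -218.916/445.497143 = -0.491397
a = ȳ − b·x̄ = 8.46 − (-0.491397)·41.342857 = 28.775760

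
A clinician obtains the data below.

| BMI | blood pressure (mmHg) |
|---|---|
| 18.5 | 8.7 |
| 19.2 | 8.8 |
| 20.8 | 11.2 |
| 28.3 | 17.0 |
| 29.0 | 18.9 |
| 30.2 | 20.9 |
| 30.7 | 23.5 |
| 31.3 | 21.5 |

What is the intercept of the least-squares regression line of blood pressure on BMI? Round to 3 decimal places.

-11.286

n = 8, Σx = 208, Σy = 130.5, Σxy = 3617.65, Σx² = 5619.64
Sxx = Σx² − (Σx)²/n = 5619.64 − 5408 = 211.64
Sxy = Σxy − (Σx)(Σy)/n = 3617.65 − 3393 = 224.65
b = Sxy/Sxx = 224.65/211.64 = 1.061472
a = ȳ − b·x̄ = 16.3125 − 1.061472·26 = -11.285780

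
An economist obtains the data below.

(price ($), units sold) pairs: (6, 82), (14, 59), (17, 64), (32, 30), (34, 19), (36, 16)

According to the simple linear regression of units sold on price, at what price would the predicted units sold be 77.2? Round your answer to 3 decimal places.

n = 6, Σx = 139, Σy = 270, Σxy = 4588, Σx² = 3997
Sxx = Σx² − (Σx)²/n = 3997 − 3220.166667 = 776.833333
Sxy = Σxy − (Σx)(Σy)/n = 4588 − 6255 = -1667
b = Sxy/Sxx = -1667/776.833333 = -2.145891
a = ȳ − b·x̄ = 45 − (-2.145891)·23.166667 = 94.713152
Set a + b·x = 77.2: x = (77.2 − 94.713152) / (-2.145891) = 8.161248

8.161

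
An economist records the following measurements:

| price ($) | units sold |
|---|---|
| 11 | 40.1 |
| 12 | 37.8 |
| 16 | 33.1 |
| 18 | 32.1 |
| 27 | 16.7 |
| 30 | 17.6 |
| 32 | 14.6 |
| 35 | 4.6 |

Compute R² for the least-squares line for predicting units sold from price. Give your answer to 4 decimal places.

0.9709

n = 8, Σx = 181, Σy = 196.6, Σxy = 3609.2, Σx² = 4723, Σy² = 5985.84
Sxx = Σx² − (Σx)²/n = 4723 − 4095.125 = 627.875
Sxy = Σxy − (Σx)(Σy)/n = 3609.2 − 4448.075 = -838.875
Syy = Σy² − (Σy)²/n = 5985.84 − 4831.445 = 1154.395
R² = Sxy²/(Sxx·Syy) = (-838.875)²/(627.875·1154.395) = 0.970883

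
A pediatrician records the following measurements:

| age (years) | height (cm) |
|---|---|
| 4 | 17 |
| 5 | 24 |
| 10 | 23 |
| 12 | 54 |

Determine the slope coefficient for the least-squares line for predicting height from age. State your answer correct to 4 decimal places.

n = 4, Σx = 31, Σy = 118, Σxy = 1066, Σx² = 285
Sxx = Σx² − (Σx)²/n = 285 − 240.25 = 44.75
Sxy = Σxy − (Σx)(Σy)/n = 1066 − 914.5 = 151.5
b = Sxy/Sxx = 151.5/44.75 = 3.385475

3.3855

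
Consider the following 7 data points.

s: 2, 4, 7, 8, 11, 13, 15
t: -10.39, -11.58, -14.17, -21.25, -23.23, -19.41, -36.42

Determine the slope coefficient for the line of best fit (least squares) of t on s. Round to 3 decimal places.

n = 7, Σx = 60, Σy = -136.45, Σxy = -1390.45, Σx² = 648
Sxx = Σx² − (Σx)²/n = 648 − 514.285714 = 133.714286
Sxy = Σxy − (Σx)(Σy)/n = -1390.45 − (-1169.571429) = -220.878571
b = Sxy/Sxx = -220.878571/133.714286 = -1.651870

-1.652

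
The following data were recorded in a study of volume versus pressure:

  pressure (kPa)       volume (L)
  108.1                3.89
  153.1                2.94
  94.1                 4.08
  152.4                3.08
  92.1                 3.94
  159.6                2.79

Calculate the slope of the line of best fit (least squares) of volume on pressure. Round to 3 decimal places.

-0.018

n = 6, Σx = 759.4, Σy = 20.72, Σxy = 2532.101, Σx² = 101160.36
Sxx = Σx² − (Σx)²/n = 101160.36 − 96114.726667 = 5045.633333
Sxy = Σxy − (Σx)(Σy)/n = 2532.101 − 2622.461333 = -90.360333
b = Sxy/Sxx = -90.360333/5045.633333 = -0.017909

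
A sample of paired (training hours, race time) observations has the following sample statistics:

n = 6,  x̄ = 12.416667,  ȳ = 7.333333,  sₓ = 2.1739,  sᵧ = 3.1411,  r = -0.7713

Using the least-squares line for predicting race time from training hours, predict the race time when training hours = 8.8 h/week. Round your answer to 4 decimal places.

b = r · sᵧ/sₓ = -0.7713 · 3.1411/2.1739 = -1.114463
a = ȳ − b·x̄ = 7.333333 − (-1.114463)·12.416667 = 21.171245
ŷ(8.8) = a + b·8.8 = 21.171245 + (-1.114463)·8.8 = 11.363973

11.3640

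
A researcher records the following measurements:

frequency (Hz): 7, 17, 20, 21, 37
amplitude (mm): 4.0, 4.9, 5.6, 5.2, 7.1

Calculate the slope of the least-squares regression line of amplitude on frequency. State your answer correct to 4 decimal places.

0.1038

n = 5, Σx = 102, Σy = 26.8, Σxy = 595.2, Σx² = 2548
Sxx = Σx² − (Σx)²/n = 2548 − 2080.8 = 467.2
Sxy = Σxy − (Σx)(Σy)/n = 595.2 − 546.72 = 48.48
b = Sxy/Sxx = 48.48/467.2 = 0.103767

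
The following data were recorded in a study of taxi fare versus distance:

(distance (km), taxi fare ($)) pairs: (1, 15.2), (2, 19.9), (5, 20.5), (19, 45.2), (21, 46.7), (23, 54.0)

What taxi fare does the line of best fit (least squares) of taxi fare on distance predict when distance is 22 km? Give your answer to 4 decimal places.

n = 6, Σx = 71, Σy = 201.5, Σxy = 3239, Σx² = 1361
Sxx = Σx² − (Σx)²/n = 1361 − 840.166667 = 520.833333
Sxy = Σxy − (Σx)(Σy)/n = 3239 − 2384.416667 = 854.583333
b = Sxy/Sxx = 854.583333/520.833333 = 1.6408
a = ȳ − b·x̄ = 33.583333 − 1.6408·11.833333 = 14.1672
ŷ(22) = a + b·22 = 14.1672 + 1.6408·22 = 50.2648

50.2648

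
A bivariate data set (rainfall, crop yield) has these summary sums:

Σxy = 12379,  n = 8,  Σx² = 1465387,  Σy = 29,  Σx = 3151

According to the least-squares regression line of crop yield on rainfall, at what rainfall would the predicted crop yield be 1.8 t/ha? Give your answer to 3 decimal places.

-34.008

Sxx = Σx² − (Σx)²/n = 1465387 − 1241100.125 = 224286.875
Sxy = Σxy − (Σx)(Σy)/n = 12379 − 11422.375 = 956.625
b = Sxy/Sxx = 956.625/224286.875 = 0.004265
a = ȳ − b·x̄ = 3.625 − 0.004265·393.875 = 1.945050
Set a + b·x = 1.8: x = (1.8 − 1.945050) / 0.004265 = -34.007971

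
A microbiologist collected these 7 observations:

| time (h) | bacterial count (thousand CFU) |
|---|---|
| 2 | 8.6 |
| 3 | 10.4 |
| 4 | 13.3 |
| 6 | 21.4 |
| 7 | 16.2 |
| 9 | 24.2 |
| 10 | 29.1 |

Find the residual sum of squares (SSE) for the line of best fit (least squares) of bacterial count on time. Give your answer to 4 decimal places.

n = 7, Σx = 41, Σy = 123.2, Σxy = 852.2, Σx² = 295, Σy² = 2511.86
Sxx = Σx² − (Σx)²/n = 295 − 240.142857 = 54.857143
Sxy = Σxy − (Σx)(Σy)/n = 852.2 − 721.6 = 130.6
Syy = Σy² − (Σy)²/n = 2511.86 − 2168.32 = 343.54
b = Sxy/Sxx = 130.6/54.857143 = 2.380729
SSE = Syy − b·Sxy = 343.54 − 2.380729·130.6 = 32.616771

32.6168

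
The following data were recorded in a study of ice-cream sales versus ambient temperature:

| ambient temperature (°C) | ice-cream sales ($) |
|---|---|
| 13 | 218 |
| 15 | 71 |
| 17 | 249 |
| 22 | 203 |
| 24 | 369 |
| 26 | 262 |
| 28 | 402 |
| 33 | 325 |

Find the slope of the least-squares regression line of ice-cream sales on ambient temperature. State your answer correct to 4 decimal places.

n = 8, Σx = 178, Σy = 2099, Σxy = 50247, Σx² = 4292
Sxx = Σx² − (Σx)²/n = 4292 − 3960.5 = 331.5
Sxy = Σxy − (Σx)(Σy)/n = 50247 − 46702.75 = 3544.25
b = Sxy/Sxx = 3544.25/331.5 = 10.691554

10.6916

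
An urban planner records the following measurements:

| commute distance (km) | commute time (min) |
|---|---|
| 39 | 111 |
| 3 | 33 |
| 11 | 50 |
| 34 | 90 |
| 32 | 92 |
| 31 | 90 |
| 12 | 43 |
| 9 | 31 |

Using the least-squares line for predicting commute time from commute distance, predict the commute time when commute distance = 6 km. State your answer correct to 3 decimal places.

n = 8, Σx = 171, Σy = 540, Σxy = 14567, Σx² = 5017
Sxx = Σx² − (Σx)²/n = 5017 − 3655.125 = 1361.875
Sxy = Σxy − (Σx)(Σy)/n = 14567 − 11542.5 = 3024.5
b = Sxy/Sxx = 3024.5/1361.875 = 2.220835
a = ȳ − b·x̄ = 67.5 − 2.220835·21.375 = 20.029647
ŷ(6) = a + b·6 = 20.029647 + 2.220835·6 = 33.354658

33.355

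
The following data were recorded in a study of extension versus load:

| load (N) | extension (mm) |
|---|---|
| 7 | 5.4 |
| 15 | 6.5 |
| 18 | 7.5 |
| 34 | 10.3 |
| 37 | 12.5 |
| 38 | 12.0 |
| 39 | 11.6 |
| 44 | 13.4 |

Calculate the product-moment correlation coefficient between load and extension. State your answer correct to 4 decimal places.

n = 8, Σx = 232, Σy = 79.2, Σxy = 2581, Σx² = 8024, Σy² = 848.12
Sxx = Σx² − (Σx)²/n = 8024 − 6728 = 1296
Sxy = Σxy − (Σx)(Σy)/n = 2581 − 2296.8 = 284.2
Syy = Σy² − (Σy)²/n = 848.12 − 784.08 = 64.04
r = Sxy/√(Sxx·Syy) = 284.2/√(82995.84) = 284.2/288.089986 = 0.986497

0.9865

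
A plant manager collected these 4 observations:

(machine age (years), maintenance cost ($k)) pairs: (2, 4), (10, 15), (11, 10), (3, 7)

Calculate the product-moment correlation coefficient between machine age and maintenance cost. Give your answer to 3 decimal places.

0.840

n = 4, Σx = 26, Σy = 36, Σxy = 289, Σx² = 234, Σy² = 390
Sxx = Σx² − (Σx)²/n = 234 − 169 = 65
Sxy = Σxy − (Σx)(Σy)/n = 289 − 234 = 55
Syy = Σy² − (Σy)²/n = 390 − 324 = 66
r = Sxy/√(Sxx·Syy) = 55/√(4290) = 55/65.498092 = 0.839719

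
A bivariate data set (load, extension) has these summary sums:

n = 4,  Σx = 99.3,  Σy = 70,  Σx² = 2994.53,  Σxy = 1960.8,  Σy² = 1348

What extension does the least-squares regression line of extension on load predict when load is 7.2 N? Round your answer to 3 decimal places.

Sxx = Σx² − (Σx)²/n = 2994.53 − 2465.1225 = 529.4075
Sxy = Σxy − (Σx)(Σy)/n = 1960.8 − 1737.75 = 223.05
b = Sxy/Sxx = 223.05/529.4075 = 0.421320
a = ȳ − b·x̄ = 17.5 − 0.421320·24.825 = 7.040729
ŷ(7.2) = a + b·7.2 = 7.040729 + 0.421320·7.2 = 10.074234

10.074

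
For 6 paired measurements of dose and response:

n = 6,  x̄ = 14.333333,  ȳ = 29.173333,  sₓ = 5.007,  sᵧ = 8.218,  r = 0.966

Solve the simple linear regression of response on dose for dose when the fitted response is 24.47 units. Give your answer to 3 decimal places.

11.367

b = r · sᵧ/sₓ = 0.966 · 8.218/5.007 = 1.585498
a = ȳ − b·x̄ = 29.173333 − 1.585498·14.333333 = 6.447864
Set a + b·x = 24.47: x = (24.47 − 6.447864) / 1.585498 = 11.366862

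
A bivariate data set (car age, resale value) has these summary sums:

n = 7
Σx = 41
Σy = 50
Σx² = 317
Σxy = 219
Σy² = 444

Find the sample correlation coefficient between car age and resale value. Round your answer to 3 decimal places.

-0.904

Sxx = Σx² − (Σx)²/n = 317 − 240.142857 = 76.857143
Sxy = Σxy − (Σx)(Σy)/n = 219 − 292.857143 = -73.857143
Syy = Σy² − (Σy)²/n = 444 − 357.142857 = 86.857143
r = Sxy/√(Sxx·Syy) = -73.857143/√(6675.591837) = -73.857143/81.704295 = -0.903957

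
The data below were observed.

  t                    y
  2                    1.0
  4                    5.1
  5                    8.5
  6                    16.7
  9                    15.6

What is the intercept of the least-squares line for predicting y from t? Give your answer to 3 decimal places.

n = 5, Σx = 26, Σy = 46.9, Σxy = 305.5, Σx² = 162
Sxx = Σx² − (Σx)²/n = 162 − 135.2 = 26.8
Sxy = Σxy − (Σx)(Σy)/n = 305.5 − 243.88 = 61.62
b = Sxy/Sxx = 61.62/26.8 = 2.299254
a = ȳ − b·x̄ = 9.38 − 2.299254·5.2 = -2.576119

-2.576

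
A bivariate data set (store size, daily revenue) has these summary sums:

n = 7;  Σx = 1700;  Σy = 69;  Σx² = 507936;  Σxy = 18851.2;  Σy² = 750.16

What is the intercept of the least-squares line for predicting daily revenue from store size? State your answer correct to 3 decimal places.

Sxx = Σx² − (Σx)²/n = 507936 − 412857.142857 = 95078.857143
Sxy = Σxy − (Σx)(Σy)/n = 18851.2 − 16757.142857 = 2094.057143
b = Sxy/Sxx = 2094.057143/95078.857143 = 0.022024
a = ȳ − b·x̄ = 9.857143 − 0.022024·242.857143 = 4.508354

4.508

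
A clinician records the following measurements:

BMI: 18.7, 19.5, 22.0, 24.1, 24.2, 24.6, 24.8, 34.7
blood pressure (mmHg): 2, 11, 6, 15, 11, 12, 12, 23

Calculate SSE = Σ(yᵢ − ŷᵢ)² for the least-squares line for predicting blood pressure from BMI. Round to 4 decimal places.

n = 8, Σx = 192.6, Σy = 92, Σxy = 2402.5, Σx² = 4804.68, Σy² = 1324
Sxx = Σx² − (Σx)²/n = 4804.68 − 4636.845 = 167.835
Sxy = Σxy − (Σx)(Σy)/n = 2402.5 − 2214.9 = 187.6
Syy = Σy² − (Σy)²/n = 1324 − 1058 = 266
b = Sxy/Sxx = 187.6/167.835 = 1.117764
SSE = Syy − b·Sxy = 266 − 1.117764·187.6 = 56.307385

56.3074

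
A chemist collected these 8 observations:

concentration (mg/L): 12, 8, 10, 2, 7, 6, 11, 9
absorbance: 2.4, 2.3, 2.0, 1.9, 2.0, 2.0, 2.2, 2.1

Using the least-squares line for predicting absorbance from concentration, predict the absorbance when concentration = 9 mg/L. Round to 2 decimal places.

2.15

n = 8, Σx = 65, Σy = 16.9, Σxy = 140.1, Σx² = 599
Sxx = Σx² − (Σx)²/n = 599 − 528.125 = 70.875
Sxy = Σxy − (Σx)(Σy)/n = 140.1 − 137.3125 = 2.7875
b = Sxy/Sxx = 2.7875/70.875 = 0.039330
a = ȳ − b·x̄ = 2.1125 − 0.039330·8.125 = 1.792945
ŷ(9) = a + b·9 = 1.792945 + 0.039330·9 = 2.146914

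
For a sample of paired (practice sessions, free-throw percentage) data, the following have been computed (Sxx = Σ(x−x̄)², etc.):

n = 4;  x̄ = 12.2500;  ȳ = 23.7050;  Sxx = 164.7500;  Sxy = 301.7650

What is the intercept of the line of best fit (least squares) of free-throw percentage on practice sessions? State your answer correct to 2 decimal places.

1.27

b = Sxy/Sxx = 301.765/164.75 = 1.831654
a = ȳ − b·x̄ = 23.705 − 1.831654·12.25 = 1.267238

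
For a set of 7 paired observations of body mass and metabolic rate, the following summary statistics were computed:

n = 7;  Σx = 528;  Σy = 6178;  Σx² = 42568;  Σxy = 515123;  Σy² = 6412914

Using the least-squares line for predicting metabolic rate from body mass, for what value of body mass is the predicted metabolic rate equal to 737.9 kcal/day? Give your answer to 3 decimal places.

Sxx = Σx² − (Σx)²/n = 42568 − 39826.285714 = 2741.714286
Sxy = Σxy − (Σx)(Σy)/n = 515123 − 465997.714286 = 49125.285714
b = Sxy/Sxx = 49125.285714/2741.714286 = 17.917726
a = ȳ − b·x̄ = 882.571429 − 17.917726·75.428571 = -468.937057
Set a + b·x = 737.9: x = (737.9 − (-468.937057)) / 17.917726 = 67.354364

67.354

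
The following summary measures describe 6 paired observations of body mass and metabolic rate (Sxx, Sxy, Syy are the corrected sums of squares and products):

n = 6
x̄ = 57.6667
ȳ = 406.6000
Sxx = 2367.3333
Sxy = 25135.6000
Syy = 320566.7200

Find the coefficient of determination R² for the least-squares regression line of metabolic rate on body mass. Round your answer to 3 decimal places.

0.833

R² = Sxy²/(Sxx·Syy) = (25135.6)²/(2367.3333·320566.72) = 0.832531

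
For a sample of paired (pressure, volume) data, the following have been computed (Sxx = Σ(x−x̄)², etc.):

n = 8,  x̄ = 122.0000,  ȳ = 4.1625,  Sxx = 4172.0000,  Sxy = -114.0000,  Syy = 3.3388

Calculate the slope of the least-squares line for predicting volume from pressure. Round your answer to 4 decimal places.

b = Sxy/Sxx = -114/4172 = -0.027325

-0.0273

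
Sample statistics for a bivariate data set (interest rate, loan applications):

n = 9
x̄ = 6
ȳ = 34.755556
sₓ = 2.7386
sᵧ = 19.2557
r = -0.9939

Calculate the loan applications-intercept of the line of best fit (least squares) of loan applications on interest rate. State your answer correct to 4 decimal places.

76.6855

b = r · sᵧ/sₓ = -0.9939 · 19.2557/2.7386 = -6.988330
a = ȳ − b·x̄ = 34.755556 − (-6.988330)·6 = 76.685535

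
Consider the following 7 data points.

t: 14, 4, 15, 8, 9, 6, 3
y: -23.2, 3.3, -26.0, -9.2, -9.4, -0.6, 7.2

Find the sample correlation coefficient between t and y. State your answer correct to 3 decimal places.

n = 7, Σx = 59, Σy = -57.9, Σxy = -841.8, Σx² = 627, Σy² = 1450.33
Sxx = Σx² − (Σx)²/n = 627 − 497.285714 = 129.714286
Sxy = Σxy − (Σx)(Σy)/n = -841.8 − (-488.014286) = -353.785714
Syy = Σy² − (Σy)²/n = 1450.33 − 478.915714 = 971.414286
r = Sxy/√(Sxx·Syy) = -353.785714/√(126006.310204) = -353.785714/354.973675 = -0.996653

-0.997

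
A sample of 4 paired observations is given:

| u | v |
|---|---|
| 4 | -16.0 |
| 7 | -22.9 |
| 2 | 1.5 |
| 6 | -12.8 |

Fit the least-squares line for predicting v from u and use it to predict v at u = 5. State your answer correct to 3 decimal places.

-13.561

n = 4, Σx = 19, Σy = -50.2, Σxy = -298.1, Σx² = 105
Sxx = Σx² − (Σx)²/n = 105 − 90.25 = 14.75
Sxy = Σxy − (Σx)(Σy)/n = -298.1 − (-238.45) = -59.65
b = Sxy/Sxx = -59.65/14.75 = -4.044068
a = ȳ − b·x̄ = -12.55 − (-4.044068)·4.75 = 6.659322
ŷ(5) = a + b·5 = 6.659322 + (-4.044068)·5 = -13.561017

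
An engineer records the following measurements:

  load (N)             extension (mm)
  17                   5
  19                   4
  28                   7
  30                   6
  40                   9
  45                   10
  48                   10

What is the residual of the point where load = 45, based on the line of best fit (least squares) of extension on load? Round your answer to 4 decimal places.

n = 7, Σx = 227, Σy = 51, Σxy = 1827, Σx² = 8263
Sxx = Σx² − (Σx)²/n = 8263 − 7361.285714 = 901.714286
Sxy = Σxy − (Σx)(Σy)/n = 1827 − 1653.857143 = 173.142857
b = Sxy/Sxx = 173.142857/901.714286 = 0.192015
a = ȳ − b·x̄ = 7.285714 − 0.192015·32.428571 = 1.058935
ŷ(45) = 1.058935 + 0.192015·45 = 9.699620
residual = y − ŷ = 10 − 9.699620 = 0.300380

0.3004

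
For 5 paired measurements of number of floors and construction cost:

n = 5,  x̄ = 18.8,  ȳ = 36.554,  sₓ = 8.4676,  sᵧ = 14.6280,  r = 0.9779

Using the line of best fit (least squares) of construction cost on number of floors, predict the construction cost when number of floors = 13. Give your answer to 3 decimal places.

b = r · sᵧ/sₓ = 0.9779 · 14.628/8.4676 = 1.689348
a = ȳ − b·x̄ = 36.554 − 1.689348·18.8 = 4.794262
ŷ(13) = a + b·13 = 4.794262 + 1.689348·13 = 26.755783

26.756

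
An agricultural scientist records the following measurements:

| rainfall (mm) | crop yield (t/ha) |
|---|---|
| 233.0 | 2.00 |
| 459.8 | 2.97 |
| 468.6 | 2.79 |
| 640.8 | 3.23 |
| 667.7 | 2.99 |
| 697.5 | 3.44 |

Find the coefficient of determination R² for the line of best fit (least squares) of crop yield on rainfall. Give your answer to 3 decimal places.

n = 6, Σx = 3167.4, Σy = 17.42, Σxy = 9604.607, Σx² = 1828245.18, Σy² = 51.8116
Sxx = Σx² − (Σx)²/n = 1828245.18 − 1672070.46 = 156174.72
Sxy = Σxy − (Σx)(Σy)/n = 9604.607 − 9196.018 = 408.589
Syy = Σy² − (Σy)²/n = 51.8116 − 50.576067 = 1.235533
R² = Sxy²/(Sxx·Syy) = (408.589)²/(156174.72·1.235533) = 0.865183

0.865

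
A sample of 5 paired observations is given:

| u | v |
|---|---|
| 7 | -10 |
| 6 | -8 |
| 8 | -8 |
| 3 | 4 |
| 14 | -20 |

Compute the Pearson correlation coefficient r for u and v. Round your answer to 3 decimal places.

n = 5, Σx = 38, Σy = -42, Σxy = -450, Σx² = 354, Σy² = 644
Sxx = Σx² − (Σx)²/n = 354 − 288.8 = 65.2
Sxy = Σxy − (Σx)(Σy)/n = -450 − (-319.2) = -130.8
Syy = Σy² − (Σy)²/n = 644 − 352.8 = 291.2
r = Sxy/√(Sxx·Syy) = -130.8/√(18986.24) = -130.8/137.790566 = -0.949267

-0.949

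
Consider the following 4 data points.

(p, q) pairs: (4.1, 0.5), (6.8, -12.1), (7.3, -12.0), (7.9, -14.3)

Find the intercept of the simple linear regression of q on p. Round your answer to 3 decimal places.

16.403

n = 4, Σx = 26.1, Σy = -37.9, Σxy = -280.8, Σx² = 178.75
Sxx = Σx² − (Σx)²/n = 178.75 − 170.3025 = 8.4475
Sxy = Σxy − (Σx)(Σy)/n = -280.8 − (-247.2975) = -33.5025
b = Sxy/Sxx = -33.5025/8.4475 = -3.965966
a = ȳ − b·x̄ = -9.475 − (-3.965966)·6.525 = 16.402930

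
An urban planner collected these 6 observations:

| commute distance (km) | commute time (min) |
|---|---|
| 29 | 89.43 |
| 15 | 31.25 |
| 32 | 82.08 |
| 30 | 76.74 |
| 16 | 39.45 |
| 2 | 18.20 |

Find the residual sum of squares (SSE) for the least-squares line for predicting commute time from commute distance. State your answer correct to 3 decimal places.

n = 6, Σx = 124, Σy = 337.15, Σxy = 8658.58, Σx² = 3250, Σy² = 23487.9839
Sxx = Σx² − (Σx)²/n = 3250 − 2562.666667 = 687.333333
Sxy = Σxy − (Σx)(Σy)/n = 8658.58 − 6967.766667 = 1690.813333
Syy = Σy² − (Σy)²/n = 23487.9839 − 18945.020417 = 4542.963483
b = Sxy/Sxx = 1690.813333/687.333333 = 2.459961
SSE = Syy − b·Sxy = 4542.963483 − 2.459961·1690.813333 = 383.628282

383.628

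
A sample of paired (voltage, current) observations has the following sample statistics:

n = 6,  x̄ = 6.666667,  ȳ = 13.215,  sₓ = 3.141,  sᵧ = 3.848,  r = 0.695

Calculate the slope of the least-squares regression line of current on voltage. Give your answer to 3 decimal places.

b = r · sᵧ/sₓ = 0.695 · 3.848/3.141 = 0.851436

0.851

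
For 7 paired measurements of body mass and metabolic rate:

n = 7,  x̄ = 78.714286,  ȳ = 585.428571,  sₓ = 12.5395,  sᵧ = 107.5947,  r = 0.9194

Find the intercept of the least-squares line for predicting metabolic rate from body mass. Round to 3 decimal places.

-35.539

b = r · sᵧ/sₓ = 0.9194 · 107.5947/12.5395 = 7.888877
a = ȳ − b·x̄ = 585.428571 − 7.888877·78.714286 = -35.538712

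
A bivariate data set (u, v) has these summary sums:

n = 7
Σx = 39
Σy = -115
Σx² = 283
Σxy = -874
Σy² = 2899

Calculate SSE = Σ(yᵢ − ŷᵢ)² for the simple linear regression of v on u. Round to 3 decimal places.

181.550

Sxx = Σx² − (Σx)²/n = 283 − 217.285714 = 65.714286
Sxy = Σxy − (Σx)(Σy)/n = -874 − (-640.714286) = -233.285714
Syy = Σy² − (Σy)²/n = 2899 − 1889.285714 = 1009.714286
b = Sxy/Sxx = -233.285714/65.714286 = -3.55
SSE = Syy − b·Sxy = 1009.714286 − (-3.55)·(-233.285714) = 181.55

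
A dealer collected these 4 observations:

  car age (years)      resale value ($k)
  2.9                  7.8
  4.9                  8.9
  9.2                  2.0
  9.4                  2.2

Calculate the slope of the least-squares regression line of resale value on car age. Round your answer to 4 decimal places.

n = 4, Σx = 26.4, Σy = 20.9, Σxy = 105.31, Σx² = 205.42
Sxx = Σx² − (Σx)²/n = 205.42 − 174.24 = 31.18
Sxy = Σxy − (Σx)(Σy)/n = 105.31 − 137.94 = -32.63
b = Sxy/Sxx = -32.63/31.18 = -1.046504

-1.0465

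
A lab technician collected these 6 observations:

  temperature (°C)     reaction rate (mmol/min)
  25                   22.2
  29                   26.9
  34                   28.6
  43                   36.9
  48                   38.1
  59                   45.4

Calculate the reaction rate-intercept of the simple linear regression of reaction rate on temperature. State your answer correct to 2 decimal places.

6.57

n = 6, Σx = 238, Σy = 198.1, Σxy = 8401.6, Σx² = 10256
Sxx = Σx² − (Σx)²/n = 10256 − 9440.666667 = 815.333333
Sxy = Σxy − (Σx)(Σy)/n = 8401.6 − 7857.966667 = 543.633333
b = Sxy/Sxx = 543.633333/815.333333 = 0.666762
a = ȳ − b·x̄ = 33.016667 − 0.666762·39.666667 = 6.568438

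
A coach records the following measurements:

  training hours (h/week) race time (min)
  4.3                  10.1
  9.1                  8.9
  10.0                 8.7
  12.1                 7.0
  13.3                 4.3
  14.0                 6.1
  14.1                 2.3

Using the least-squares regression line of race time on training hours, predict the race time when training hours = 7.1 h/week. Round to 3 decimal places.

n = 7, Σx = 76.9, Σy = 47.4, Σxy = 471.14, Σx² = 919.41
Sxx = Σx² − (Σx)²/n = 919.41 − 844.801429 = 74.608571
Sxy = Σxy − (Σx)(Σy)/n = 471.14 − 520.722857 = -49.582857
b = Sxy/Sxx = -49.582857/74.608571 = -0.664573
a = ȳ − b·x̄ = 6.771429 − (-0.664573)·10.985714 = 14.072240
ŷ(7.1) = a + b·7.1 = 14.072240 + (-0.664573)·7.1 = 9.353770

9.354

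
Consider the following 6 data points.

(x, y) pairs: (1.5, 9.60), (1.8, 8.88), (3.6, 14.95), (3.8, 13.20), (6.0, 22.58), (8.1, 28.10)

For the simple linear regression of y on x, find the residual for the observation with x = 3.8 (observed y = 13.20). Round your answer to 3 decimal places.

n = 6, Σx = 24.8, Σy = 97.31, Σxy = 497.454, Σx² = 134.5
Sxx = Σx² − (Σx)²/n = 134.5 − 102.506667 = 31.993333
Sxy = Σxy − (Σx)(Σy)/n = 497.454 − 402.214667 = 95.239333
b = Sxy/Sxx = 95.239333/31.993333 = 2.976849
a = ȳ − b·x̄ = 16.218333 − 2.976849·4.133333 = 3.914023
ŷ(3.8) = 3.914023 + 2.976849·3.8 = 15.226050
residual = y − ŷ = 13.20 − 15.226050 = -2.026050

-2.026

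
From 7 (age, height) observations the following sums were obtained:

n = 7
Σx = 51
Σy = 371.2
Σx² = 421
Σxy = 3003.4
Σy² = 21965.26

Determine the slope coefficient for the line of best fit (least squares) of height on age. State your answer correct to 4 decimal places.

Sxx = Σx² − (Σx)²/n = 421 − 371.571429 = 49.428571
Sxy = Σxy − (Σx)(Σy)/n = 3003.4 − 2704.457143 = 298.942857
b = Sxy/Sxx = 298.942857/49.428571 = 6.047977

6.0480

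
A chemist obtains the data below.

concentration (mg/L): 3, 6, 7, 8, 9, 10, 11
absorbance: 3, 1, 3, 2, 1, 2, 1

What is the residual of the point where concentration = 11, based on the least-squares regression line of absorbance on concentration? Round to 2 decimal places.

-0.23

n = 7, Σx = 54, Σy = 13, Σxy = 92, Σx² = 460
Sxx = Σx² − (Σx)²/n = 460 − 416.571429 = 43.428571
Sxy = Σxy − (Σx)(Σy)/n = 92 − 100.285714 = -8.285714
b = Sxy/Sxx = -8.285714/43.428571 = -0.190789
a = ȳ − b·x̄ = 1.857143 − (-0.190789)·7.714286 = 3.328947
ŷ(11) = 3.328947 + (-0.190789)·11 = 1.230263
residual = y − ŷ = 1 − 1.230263 = -0.230263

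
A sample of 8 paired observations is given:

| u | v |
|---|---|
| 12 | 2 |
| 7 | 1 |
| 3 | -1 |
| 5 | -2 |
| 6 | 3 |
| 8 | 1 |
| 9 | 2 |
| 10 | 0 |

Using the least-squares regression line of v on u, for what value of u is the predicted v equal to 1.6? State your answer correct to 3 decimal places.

10.400

n = 8, Σx = 60, Σy = 6, Σxy = 62, Σx² = 508
Sxx = Σx² − (Σx)²/n = 508 − 450 = 58
Sxy = Σxy − (Σx)(Σy)/n = 62 − 45 = 17
b = Sxy/Sxx = 17/58 = 0.293103
a = ȳ − b·x̄ = 0.75 − 0.293103·7.5 = -1.448276
Set a + b·x = 1.6: x = (1.6 − (-1.448276)) / 0.293103 = 10.4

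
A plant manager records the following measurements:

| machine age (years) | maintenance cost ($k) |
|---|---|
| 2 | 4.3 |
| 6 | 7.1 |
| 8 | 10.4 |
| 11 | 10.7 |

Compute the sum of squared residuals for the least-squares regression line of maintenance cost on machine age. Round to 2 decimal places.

n = 4, Σx = 27, Σy = 32.5, Σxy = 252.1, Σx² = 225, Σy² = 291.55
Sxx = Σx² − (Σx)²/n = 225 − 182.25 = 42.75
Sxy = Σxy − (Σx)(Σy)/n = 252.1 − 219.375 = 32.725
Syy = Σy² − (Σy)²/n = 291.55 − 264.0625 = 27.4875
b = Sxy/Sxx = 32.725/42.75 = 0.765497
SSE = Syy − b·Sxy = 27.4875 − 0.765497·32.725 = 2.436608

2.44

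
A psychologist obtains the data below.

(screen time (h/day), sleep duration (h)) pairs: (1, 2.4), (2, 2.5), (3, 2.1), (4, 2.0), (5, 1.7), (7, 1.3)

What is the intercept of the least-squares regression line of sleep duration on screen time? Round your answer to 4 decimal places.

n = 6, Σx = 22, Σy = 12, Σxy = 39.3, Σx² = 104
Sxx = Σx² − (Σx)²/n = 104 − 80.666667 = 23.333333
Sxy = Σxy − (Σx)(Σy)/n = 39.3 − 44 = -4.7
b = Sxy/Sxx = -4.7/23.333333 = -0.201429
a = ȳ − b·x̄ = 2 − (-0.201429)·3.666667 = 2.738571

2.7386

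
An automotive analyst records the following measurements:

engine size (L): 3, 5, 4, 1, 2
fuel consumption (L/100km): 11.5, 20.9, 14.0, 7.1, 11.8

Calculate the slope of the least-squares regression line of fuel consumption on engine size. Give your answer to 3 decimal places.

n = 5, Σx = 15, Σy = 65.3, Σxy = 225.7, Σx² = 55
Sxx = Σx² − (Σx)²/n = 55 − 45 = 10
Sxy = Σxy − (Σx)(Σy)/n = 225.7 − 195.9 = 29.8
b = Sxy/Sxx = 29.8/10 = 2.98

2.980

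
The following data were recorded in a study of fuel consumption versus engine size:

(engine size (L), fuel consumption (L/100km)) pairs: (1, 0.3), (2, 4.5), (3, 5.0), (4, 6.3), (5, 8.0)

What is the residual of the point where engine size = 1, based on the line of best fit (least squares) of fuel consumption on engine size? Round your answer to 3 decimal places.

n = 5, Σx = 15, Σy = 24.1, Σxy = 89.5, Σx² = 55
Sxx = Σx² − (Σx)²/n = 55 − 45 = 10
Sxy = Σxy − (Σx)(Σy)/n = 89.5 − 72.3 = 17.2
b = Sxy/Sxx = 17.2/10 = 1.72
a = ȳ − b·x̄ = 4.82 − 1.72·3 = -0.34
ŷ(1) = -0.34 + 1.72·1 = 1.38
residual = y − ŷ = 0.3 − 1.38 = -1.08

-1.080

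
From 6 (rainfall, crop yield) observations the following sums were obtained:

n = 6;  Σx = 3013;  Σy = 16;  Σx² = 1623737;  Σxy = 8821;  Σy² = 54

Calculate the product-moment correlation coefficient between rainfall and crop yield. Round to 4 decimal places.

Sxx = Σx² − (Σx)²/n = 1623737 − 1513028.166667 = 110708.833333
Sxy = Σxy − (Σx)(Σy)/n = 8821 − 8034.666667 = 786.333333
Syy = Σy² − (Σy)²/n = 54 − 42.666667 = 11.333333
r = Sxy/√(Sxx·Syy) = 786.333333/√(1254700.111111) = 786.333333/1120.133970 = 0.701999

0.7020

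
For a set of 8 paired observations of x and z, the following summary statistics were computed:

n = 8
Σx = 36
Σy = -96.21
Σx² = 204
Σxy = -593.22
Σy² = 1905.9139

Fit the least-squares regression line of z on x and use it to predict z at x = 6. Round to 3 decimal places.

-17.750

Sxx = Σx² − (Σx)²/n = 204 − 162 = 42
Sxy = Σxy − (Σx)(Σy)/n = -593.22 − (-432.945) = -160.275
b = Sxy/Sxx = -160.275/42 = -3.816071
a = ȳ − b·x̄ = -12.02625 − (-3.816071)·4.5 = 5.146071
ŷ(6) = a + b·6 = 5.146071 + (-3.816071)·6 = -17.750357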